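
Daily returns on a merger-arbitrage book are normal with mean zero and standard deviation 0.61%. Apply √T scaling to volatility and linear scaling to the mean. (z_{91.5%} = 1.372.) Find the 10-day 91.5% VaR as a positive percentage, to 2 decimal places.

σ_{10d} = 0.61% × √10 = 1.929%.
VaR = 1.372 × 1.929% = 2.647%.

2.65%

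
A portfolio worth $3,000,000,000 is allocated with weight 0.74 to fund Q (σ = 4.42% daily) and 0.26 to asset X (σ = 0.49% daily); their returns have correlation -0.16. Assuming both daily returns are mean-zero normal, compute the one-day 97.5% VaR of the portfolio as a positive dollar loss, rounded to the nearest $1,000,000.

$191,000,000

σ_p² = 0.74²·4.42² + 0.26²·0.49² + 2·-0.16·0.74·0.26·4.42·0.49 = 10.5810 (%²).
σ_p = √10.5810 = 3.253%.
At 97.5%, z = 1.960.
VaR = 1.960 × 3.253% = 6.376%; on $3,000,000,000 that is $191,280,000.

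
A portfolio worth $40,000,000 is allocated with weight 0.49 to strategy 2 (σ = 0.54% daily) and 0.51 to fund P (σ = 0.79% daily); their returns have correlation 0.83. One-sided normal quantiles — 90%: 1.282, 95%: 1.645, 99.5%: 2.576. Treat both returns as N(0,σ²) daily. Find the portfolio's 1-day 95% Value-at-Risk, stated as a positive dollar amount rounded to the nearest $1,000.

$421,000

σ_p² = 0.49²·0.54² + 0.51²·0.79² + 2·0.83·0.49·0.51·0.54·0.79 = 0.4093 (%²).
σ_p = √0.4093 = 0.640%.
VaR = 1.645 × 0.640% = 1.053%; on $40,000,000 that is $421,200.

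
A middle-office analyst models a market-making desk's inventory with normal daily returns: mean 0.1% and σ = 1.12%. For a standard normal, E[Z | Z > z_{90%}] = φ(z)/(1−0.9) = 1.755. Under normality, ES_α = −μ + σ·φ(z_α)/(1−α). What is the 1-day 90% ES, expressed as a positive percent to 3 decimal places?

1.866%

ES = −(0.1%) + 1.12% × 1.755 = 1.866%.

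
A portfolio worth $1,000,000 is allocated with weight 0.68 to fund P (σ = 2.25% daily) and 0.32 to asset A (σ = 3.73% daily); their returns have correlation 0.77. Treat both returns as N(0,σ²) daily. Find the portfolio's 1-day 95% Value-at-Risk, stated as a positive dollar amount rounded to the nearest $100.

σ_p² = 0.68²·2.25² + 0.32²·3.73² + 2·0.77·0.68·0.32·2.25·3.73 = 6.5779 (%²).
σ_p = √6.5779 = 2.565%.
At 95%, z = 1.645.
VaR = 1.645 × 2.565% = 4.219%; on $1,000,000 that is $42,190.

$42,200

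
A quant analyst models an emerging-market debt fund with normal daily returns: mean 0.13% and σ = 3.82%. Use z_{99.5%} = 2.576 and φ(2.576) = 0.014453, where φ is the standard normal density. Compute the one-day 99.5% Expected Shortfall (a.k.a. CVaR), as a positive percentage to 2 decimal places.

10.91%

Tail multiplier: φ(z)/(1−α) = 0.014453 / 0.005 = 2.891.
ES = −(0.13%) + 3.82% × 2.891 = 10.914%.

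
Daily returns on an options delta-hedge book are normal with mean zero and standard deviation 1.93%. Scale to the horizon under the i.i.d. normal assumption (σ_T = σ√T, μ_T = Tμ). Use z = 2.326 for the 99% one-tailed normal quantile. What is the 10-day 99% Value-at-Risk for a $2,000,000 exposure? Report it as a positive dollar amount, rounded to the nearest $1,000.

σ_{10d} = 1.93% × √10 = 6.103%.
VaR = 2.326 × 6.103% = 14.196%.
On $2,000,000: 0.14196 × $2,000,000 = $283,920.

$284,000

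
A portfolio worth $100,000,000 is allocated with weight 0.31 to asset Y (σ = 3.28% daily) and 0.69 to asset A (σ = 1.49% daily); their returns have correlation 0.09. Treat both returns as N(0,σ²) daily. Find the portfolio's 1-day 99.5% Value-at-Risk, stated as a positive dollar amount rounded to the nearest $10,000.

σ_p² = 0.31²·3.28² + 0.69²·1.49² + 2·0.09·0.31·0.69·3.28·1.49 = 2.2790 (%²).
σ_p = √2.2790 = 1.510%.
At 99.5%, z = 2.576.
VaR = 2.576 × 1.510% = 3.890%; on $100,000,000 that is $3,890,000.

$3,890,000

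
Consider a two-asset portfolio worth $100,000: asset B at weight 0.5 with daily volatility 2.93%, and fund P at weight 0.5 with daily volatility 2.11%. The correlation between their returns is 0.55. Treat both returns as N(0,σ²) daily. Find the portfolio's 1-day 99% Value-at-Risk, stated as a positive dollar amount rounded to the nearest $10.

σ_p² = 0.5²·2.93² + 0.5²·2.11² + 2·0.55·0.5·0.5·2.93·2.11 = 4.9594 (%²).
σ_p = √4.9594 = 2.227%.
At 99%, z = 2.326.
VaR = 2.326 × 2.227% = 5.180%; on $100,000 that is $5,180.

$5,180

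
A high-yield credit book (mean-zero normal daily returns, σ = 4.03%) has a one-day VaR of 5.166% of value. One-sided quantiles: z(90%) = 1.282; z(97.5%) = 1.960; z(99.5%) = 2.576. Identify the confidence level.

90%

Implied z = VaR/σ = 5.166 / 4.03 = 1.282.
This matches z(90%) = 1.282.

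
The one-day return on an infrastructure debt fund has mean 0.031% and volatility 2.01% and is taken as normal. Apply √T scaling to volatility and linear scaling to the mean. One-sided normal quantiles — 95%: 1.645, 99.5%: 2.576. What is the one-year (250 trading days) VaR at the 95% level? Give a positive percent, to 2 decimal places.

σ_{250d} = 2.01% × √250 = 31.781%; μ_{250d} = 250 × 0.031% = 7.750%.
VaR = −(7.750%) + 1.645 × 31.781% = 44.530%.

44.53%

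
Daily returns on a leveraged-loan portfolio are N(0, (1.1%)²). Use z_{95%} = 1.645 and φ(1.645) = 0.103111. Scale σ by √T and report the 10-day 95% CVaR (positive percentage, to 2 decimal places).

7.17%

σ_{10d} = 1.1% × √10 = 3.479%.
ES multiplier = φ(z)/(1−α) = 0.103111/0.05 = 2.062.
ES = 3.479% × 2.062 = 7.174%.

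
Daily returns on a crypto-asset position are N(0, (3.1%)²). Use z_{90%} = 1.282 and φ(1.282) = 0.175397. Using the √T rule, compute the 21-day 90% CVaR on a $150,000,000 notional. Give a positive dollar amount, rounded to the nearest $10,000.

σ_{21d} = 3.1% × √21 = 14.206%.
ES multiplier = φ(z)/(1−α) = 0.175397/0.1 = 1.754.
ES = 14.206% × 1.754 = 24.917%; on $150,000,000: $37,375,500.

$37,380,000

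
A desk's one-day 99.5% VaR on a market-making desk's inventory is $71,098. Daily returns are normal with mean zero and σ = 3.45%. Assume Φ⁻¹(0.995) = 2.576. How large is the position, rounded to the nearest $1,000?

VaR as a fraction of value: z·σ = 2.576 × 3.45% = 8.8872%.
Position = $71,098 / 0.088872 = $800,005.

$800,000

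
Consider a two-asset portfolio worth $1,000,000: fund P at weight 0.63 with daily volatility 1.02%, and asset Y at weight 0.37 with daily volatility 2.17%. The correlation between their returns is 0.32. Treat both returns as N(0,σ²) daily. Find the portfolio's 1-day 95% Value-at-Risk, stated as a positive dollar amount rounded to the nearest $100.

σ_p² = 0.63²·1.02² + 0.37²·2.17² + 2·0.32·0.63·0.37·1.02·2.17 = 1.3878 (%²).
σ_p = √1.3878 = 1.178%.
At 95%, z = 1.645.
VaR = 1.645 × 1.178% = 1.938%; on $1,000,000 that is $19,380.

$19,400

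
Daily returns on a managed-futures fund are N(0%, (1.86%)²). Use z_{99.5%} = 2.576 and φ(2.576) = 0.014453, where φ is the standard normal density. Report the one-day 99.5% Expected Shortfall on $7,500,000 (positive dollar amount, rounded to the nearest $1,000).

$403,000

Tail multiplier: φ(z)/(1−α) = 0.014453 / 0.005 = 2.891.
ES = 1.86% × 2.891 = 5.377%.
On $7,500,000: 0.05377 × $7,500,000 = $403,275.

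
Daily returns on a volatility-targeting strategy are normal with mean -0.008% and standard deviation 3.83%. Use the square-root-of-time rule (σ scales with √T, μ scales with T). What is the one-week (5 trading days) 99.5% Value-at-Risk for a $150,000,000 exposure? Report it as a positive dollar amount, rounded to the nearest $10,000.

At 99.5%, z = 2.576.
σ_{5d} = 3.83% × √5 = 8.564%; μ_{5d} = 5 × -0.008% = -0.040%.
VaR = −(-0.040%) + 2.576 × 8.564% = 22.101%.
On $150,000,000: 0.22101 × $150,000,000 = $33,151,500.

$33,150,000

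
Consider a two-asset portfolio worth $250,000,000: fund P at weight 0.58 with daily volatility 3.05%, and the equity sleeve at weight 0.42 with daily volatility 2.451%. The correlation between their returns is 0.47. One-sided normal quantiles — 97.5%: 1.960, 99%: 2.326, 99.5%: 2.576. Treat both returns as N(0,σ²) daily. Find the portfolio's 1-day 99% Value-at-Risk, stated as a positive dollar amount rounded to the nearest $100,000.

σ_p² = 0.58²·3.05² + 0.42²·2.451² + 2·0.47·0.58·0.42·3.05·2.451 = 5.9008 (%²).
σ_p = √5.9008 = 2.429%.
VaR = 2.326 × 2.429% = 5.650%; on $250,000,000 that is $14,125,000.

$14,100,000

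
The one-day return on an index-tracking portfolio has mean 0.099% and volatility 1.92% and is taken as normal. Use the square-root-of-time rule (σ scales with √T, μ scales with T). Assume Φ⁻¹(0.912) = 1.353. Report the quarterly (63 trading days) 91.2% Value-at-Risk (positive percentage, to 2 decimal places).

σ_{63d} = 1.92% × √63 = 15.240%; μ_{63d} = 63 × 0.099% = 6.237%.
VaR = −(6.237%) + 1.353 × 15.240% = 14.383%.

14.38%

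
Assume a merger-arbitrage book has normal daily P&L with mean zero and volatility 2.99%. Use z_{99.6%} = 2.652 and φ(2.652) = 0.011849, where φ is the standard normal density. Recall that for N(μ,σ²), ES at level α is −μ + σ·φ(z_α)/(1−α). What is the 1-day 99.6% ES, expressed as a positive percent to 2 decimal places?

Tail multiplier: φ(z)/(1−α) = 0.011849 / 0.004 = 2.962.
ES = 2.99% × 2.962 = 8.856%.

8.86%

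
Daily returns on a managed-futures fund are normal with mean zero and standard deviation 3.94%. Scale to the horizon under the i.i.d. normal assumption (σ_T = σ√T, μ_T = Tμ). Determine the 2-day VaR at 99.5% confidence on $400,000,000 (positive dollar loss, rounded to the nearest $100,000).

$57,400,000

At 99.5%, z = 2.576.
σ_{2d} = 3.94% × √2 = 5.572%.
VaR = 2.576 × 5.572% = 14.353%.
On $400,000,000: 0.14353 × $400,000,000 = $57,412,000.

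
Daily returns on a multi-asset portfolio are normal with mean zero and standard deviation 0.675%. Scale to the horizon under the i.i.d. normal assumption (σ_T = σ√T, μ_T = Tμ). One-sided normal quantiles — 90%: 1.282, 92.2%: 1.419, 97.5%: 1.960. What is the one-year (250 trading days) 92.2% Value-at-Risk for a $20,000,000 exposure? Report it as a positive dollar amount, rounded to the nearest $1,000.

$3,029,000

σ_{250d} = 0.675% × √250 = 10.673%.
VaR = 1.419 × 10.673% = 15.145%.
On $20,000,000: 0.15145 × $20,000,000 = $3,029,000.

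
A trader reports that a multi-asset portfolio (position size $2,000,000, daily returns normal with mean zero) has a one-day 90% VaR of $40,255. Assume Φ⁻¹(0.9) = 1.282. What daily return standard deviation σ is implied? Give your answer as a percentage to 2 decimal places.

1.57%

VaR as a fraction: $40,255 / $2,000,000 = 2.013%.
σ = VaR / z = 2.013% / 1.282 = 1.570%.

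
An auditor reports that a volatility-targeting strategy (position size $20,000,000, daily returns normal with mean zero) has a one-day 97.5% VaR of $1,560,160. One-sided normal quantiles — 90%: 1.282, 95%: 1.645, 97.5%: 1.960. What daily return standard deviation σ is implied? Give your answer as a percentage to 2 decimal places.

3.98%

VaR as a fraction: $1,560,160 / $20,000,000 = 7.801%.
σ = VaR / z = 7.801% / 1.960 = 3.980%.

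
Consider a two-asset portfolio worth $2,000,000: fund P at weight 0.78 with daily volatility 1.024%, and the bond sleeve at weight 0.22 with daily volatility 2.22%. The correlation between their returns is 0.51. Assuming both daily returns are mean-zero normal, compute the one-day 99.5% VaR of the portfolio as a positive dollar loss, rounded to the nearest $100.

σ_p² = 0.78²·1.024² + 0.22²·2.22² + 2·0.51·0.78·0.22·1.024·2.22 = 1.2744 (%²).
σ_p = √1.2744 = 1.129%.
At 99.5%, z = 2.576.
VaR = 2.576 × 1.129% = 2.908%; on $2,000,000 that is $58,160.

$58,200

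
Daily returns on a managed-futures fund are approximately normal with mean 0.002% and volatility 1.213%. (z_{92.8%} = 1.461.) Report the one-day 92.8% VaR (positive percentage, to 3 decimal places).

1.770%

VaR = −μ + z·σ = −(0.002%) + 1.461 × 1.213% = 1.770%.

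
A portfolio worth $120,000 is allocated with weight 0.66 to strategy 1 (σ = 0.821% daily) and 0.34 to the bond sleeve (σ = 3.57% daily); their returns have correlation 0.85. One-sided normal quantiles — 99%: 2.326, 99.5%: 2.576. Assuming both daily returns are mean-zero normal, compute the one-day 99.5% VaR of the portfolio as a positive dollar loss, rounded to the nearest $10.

σ_p² = 0.66²·0.821² + 0.34²·3.57² + 2·0.85·0.66·0.34·0.821·3.57 = 2.8850 (%²).
σ_p = √2.8850 = 1.699%.
VaR = 2.576 × 1.699% = 4.377%; on $120,000 that is $5,252.

$5,250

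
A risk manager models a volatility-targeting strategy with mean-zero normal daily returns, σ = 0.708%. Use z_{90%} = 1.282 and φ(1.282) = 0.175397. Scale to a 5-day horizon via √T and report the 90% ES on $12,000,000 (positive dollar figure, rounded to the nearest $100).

$333,200

σ_{5d} = 0.708% × √5 = 1.583%.
ES multiplier = φ(z)/(1−α) = 0.175397/0.1 = 1.754.
ES = 1.583% × 1.754 = 2.777%; on $12,000,000: $333,240.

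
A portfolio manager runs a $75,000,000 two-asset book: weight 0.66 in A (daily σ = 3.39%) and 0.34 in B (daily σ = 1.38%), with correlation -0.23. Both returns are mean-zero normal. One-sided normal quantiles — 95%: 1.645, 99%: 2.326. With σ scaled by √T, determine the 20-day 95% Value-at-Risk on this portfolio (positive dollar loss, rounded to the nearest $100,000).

$12,000,000

σ_p = √(0.66²·3.39² + 0.34²·1.38² + 2·-0.23·0.66·0.34·3.39·1.38) = 2.178%.
σ_{20d} = 2.178% × √20 = 9.740%.
VaR = 1.645 × 9.740% = 16.022%; on $75,000,000 that is $12,016,500.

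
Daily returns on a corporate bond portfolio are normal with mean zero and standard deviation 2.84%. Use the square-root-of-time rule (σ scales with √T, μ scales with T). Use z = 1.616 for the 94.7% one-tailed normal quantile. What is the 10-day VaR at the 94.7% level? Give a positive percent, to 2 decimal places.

14.51%

σ_{10d} = 2.84% × √10 = 8.981%.
VaR = 1.616 × 8.981% = 14.513%.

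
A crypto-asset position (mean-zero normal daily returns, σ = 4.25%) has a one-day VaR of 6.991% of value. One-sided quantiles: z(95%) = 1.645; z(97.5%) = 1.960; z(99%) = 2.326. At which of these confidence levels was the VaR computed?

95%

Implied z = VaR/σ = 6.991 / 4.25 = 1.645.
This matches z(95%) = 1.645.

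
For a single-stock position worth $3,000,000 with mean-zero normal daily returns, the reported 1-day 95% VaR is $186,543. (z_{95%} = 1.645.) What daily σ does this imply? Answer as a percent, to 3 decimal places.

3.780%

VaR as a fraction: $186,543 / $3,000,000 = 6.218%.
σ = VaR / z = 6.218% / 1.645 = 3.780%.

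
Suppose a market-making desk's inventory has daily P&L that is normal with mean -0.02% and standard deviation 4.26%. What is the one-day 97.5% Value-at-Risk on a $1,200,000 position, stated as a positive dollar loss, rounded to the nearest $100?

At 97.5% one-sided, z = 1.960.
VaR = −μ + z·σ = −(-0.02%) + 1.960 × 4.26% = 8.370%.
On $1,200,000: 0.08370 × $1,200,000 = $100,440.

$100,400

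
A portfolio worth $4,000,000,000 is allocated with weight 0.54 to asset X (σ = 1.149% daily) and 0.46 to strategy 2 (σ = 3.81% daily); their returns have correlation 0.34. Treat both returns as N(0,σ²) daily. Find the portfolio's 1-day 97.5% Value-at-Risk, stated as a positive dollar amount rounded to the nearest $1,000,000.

σ_p² = 0.54²·1.149² + 0.46²·3.81² + 2·0.34·0.54·0.46·1.149·3.81 = 4.1960 (%²).
σ_p = √4.1960 = 2.048%.
At 97.5%, z = 1.960.
VaR = 1.960 × 2.048% = 4.014%; on $4,000,000,000 that is $160,560,000.

$161,000,000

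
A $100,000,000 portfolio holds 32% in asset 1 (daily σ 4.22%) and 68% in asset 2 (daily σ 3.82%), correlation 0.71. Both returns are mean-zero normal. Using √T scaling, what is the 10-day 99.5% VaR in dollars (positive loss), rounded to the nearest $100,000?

σ_p = √(0.32²·4.22² + 0.68²·3.82² + 2·0.71·0.32·0.68·4.22·3.82) = 3.681%.
σ_{10d} = 3.681% × √10 = 11.640%.
z(99.5%) = 2.576.
VaR = 2.576 × 11.640% = 29.985%; on $100,000,000 that is $29,985,000.

$30,000,000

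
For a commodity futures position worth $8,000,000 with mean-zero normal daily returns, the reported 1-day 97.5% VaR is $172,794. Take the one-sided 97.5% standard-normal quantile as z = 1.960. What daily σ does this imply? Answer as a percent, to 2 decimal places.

1.10%

VaR as a fraction: $172,794 / $8,000,000 = 2.160%.
σ = VaR / z = 2.160% / 1.960 = 1.102%.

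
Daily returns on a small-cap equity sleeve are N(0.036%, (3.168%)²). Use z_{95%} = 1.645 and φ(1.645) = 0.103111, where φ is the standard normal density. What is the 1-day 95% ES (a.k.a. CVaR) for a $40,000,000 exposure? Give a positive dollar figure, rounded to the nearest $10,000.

$2,600,000

Tail multiplier: φ(z)/(1−α) = 0.103111 / 0.05 = 2.062.
ES = −(0.036%) + 3.168% × 2.062 = 6.496%.
On $40,000,000: 0.06496 × $40,000,000 = $2,598,400.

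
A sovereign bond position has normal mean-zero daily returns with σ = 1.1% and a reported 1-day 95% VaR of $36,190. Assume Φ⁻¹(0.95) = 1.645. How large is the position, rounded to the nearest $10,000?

$2,000,000

VaR as a fraction of value: z·σ = 1.645 × 1.1% = 1.8095%.
Position = $36,190 / 0.018095 = $2,000,000.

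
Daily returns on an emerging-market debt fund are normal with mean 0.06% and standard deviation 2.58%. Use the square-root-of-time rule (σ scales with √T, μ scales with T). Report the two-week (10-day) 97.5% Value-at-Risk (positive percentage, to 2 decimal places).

At 97.5%, z = 1.960.
σ_{10d} = 2.58% × √10 = 8.159%; μ_{10d} = 10 × 0.06% = 0.600%.
VaR = −(0.600%) + 1.960 × 8.159% = 15.392%.

15.39%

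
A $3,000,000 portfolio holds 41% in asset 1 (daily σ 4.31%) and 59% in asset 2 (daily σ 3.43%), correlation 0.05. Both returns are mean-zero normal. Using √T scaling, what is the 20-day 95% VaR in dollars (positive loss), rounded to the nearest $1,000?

σ_p = √(0.41²·4.31² + 0.59²·3.43² + 2·0.05·0.41·0.59·4.31·3.43) = 2.752%.
σ_{20d} = 2.752% × √20 = 12.307%.
z(95%) = 1.645.
VaR = 1.645 × 12.307% = 20.245%; on $3,000,000 that is $607,350.

$607,000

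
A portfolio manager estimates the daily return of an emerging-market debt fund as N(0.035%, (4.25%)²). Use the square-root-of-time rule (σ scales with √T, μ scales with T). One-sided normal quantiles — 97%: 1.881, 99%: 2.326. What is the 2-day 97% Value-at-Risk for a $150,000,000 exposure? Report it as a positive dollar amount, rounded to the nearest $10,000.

σ_{2d} = 4.25% × √2 = 6.010%; μ_{2d} = 2 × 0.035% = 0.070%.
VaR = −(0.070%) + 1.881 × 6.010% = 11.235%.
On $150,000,000: 0.11235 × $150,000,000 = $16,852,500.

$16,850,000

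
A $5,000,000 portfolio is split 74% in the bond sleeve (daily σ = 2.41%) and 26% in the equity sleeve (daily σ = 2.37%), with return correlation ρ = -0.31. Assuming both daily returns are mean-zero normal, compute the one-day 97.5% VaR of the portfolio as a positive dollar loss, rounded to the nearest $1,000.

σ_p² = 0.74²·2.41² + 0.26²·2.37² + 2·-0.31·0.74·0.26·2.41·2.37 = 2.8789 (%²).
σ_p = √2.8789 = 1.697%.
At 97.5%, z = 1.960.
VaR = 1.960 × 1.697% = 3.326%; on $5,000,000 that is $166,300.

$166,000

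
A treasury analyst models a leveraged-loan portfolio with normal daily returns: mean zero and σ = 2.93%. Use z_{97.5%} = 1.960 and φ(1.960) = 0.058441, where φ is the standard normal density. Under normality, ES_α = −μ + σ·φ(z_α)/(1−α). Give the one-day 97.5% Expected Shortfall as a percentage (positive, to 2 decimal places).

6.85%

Tail multiplier: φ(z)/(1−α) = 0.058441 / 0.025 = 2.338.
ES = 2.93% × 2.338 = 6.850%.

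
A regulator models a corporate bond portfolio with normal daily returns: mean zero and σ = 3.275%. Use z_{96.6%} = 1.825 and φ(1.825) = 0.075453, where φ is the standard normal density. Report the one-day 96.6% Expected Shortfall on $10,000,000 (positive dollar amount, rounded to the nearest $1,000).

Tail multiplier: φ(z)/(1−α) = 0.075453 / 0.034 = 2.219.
ES = 3.275% × 2.219 = 7.267%.
On $10,000,000: 0.07267 × $10,000,000 = $726,700.

$727,000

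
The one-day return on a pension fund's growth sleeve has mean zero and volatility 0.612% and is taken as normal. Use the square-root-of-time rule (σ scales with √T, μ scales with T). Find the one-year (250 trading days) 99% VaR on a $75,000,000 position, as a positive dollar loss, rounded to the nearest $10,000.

$16,880,000

At 99%, z = 2.326.
σ_{250d} = 0.612% × √250 = 9.677%.
VaR = 2.326 × 9.677% = 22.509%.
On $75,000,000: 0.22509 × $75,000,000 = $16,881,750.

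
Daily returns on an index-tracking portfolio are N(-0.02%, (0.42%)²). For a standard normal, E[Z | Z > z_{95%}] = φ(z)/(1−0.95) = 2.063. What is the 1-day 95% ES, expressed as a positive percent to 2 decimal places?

ES = −(-0.02%) + 0.42% × 2.063 = 0.886%.

0.89%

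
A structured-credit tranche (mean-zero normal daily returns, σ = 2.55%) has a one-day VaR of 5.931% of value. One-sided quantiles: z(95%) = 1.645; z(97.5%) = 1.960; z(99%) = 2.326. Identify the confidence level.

99%

Implied z = VaR/σ = 5.931 / 2.55 = 2.326.
This matches z(99%) = 2.326.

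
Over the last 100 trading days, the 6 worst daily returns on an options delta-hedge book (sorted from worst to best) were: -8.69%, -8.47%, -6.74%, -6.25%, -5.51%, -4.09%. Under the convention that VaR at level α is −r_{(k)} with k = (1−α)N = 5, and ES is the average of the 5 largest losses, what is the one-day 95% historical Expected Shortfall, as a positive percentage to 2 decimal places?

The 5 worst returns sum to -35.66%.
ES = −(-35.66%) / 5 = 7.132% ≈ 7.13%.

7.13%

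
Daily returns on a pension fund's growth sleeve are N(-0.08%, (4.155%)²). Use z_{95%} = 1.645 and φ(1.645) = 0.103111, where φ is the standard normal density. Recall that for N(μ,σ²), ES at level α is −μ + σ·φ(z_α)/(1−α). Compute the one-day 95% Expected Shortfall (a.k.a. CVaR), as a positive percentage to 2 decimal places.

8.65%

Tail multiplier: φ(z)/(1−α) = 0.103111 / 0.05 = 2.062.
ES = −(-0.08%) + 4.155% × 2.062 = 8.648%.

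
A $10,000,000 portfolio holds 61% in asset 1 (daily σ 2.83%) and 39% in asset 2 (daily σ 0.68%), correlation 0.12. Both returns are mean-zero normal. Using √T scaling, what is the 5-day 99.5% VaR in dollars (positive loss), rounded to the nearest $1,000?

σ_p = √(0.61²·2.83² + 0.39²·0.68² + 2·0.12·0.61·0.39·2.83·0.68) = 1.778%.
σ_{5d} = 1.778% × √5 = 3.976%.
z(99.5%) = 2.576.
VaR = 2.576 × 3.976% = 10.242%; on $10,000,000 that is $1,024,200.

$1,024,000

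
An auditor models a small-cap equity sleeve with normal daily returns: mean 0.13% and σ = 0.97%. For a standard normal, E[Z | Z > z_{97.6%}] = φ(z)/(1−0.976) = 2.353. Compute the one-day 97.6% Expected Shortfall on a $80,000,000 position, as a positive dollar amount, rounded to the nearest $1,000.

ES = −(0.13%) + 0.97% × 2.353 = 2.152%.
On $80,000,000: 0.02152 × $80,000,000 = $1,721,600.

$1,722,000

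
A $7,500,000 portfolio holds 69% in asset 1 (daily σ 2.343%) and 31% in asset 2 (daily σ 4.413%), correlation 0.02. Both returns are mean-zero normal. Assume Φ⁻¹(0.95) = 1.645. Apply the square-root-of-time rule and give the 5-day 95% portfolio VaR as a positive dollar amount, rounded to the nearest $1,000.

$590,000

σ_p = √(0.69²·2.343² + 0.31²·4.413² + 2·0.02·0.69·0.31·2.343·4.413) = 2.139%.
σ_{5d} = 2.139% × √5 = 4.783%.
VaR = 1.645 × 4.783% = 7.868%; on $7,500,000 that is $590,100.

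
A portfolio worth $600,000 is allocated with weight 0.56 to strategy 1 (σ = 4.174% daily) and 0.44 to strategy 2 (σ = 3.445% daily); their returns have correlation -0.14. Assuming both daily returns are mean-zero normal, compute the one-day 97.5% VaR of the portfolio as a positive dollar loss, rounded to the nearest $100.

$30,600

σ_p² = 0.56²·4.174² + 0.44²·3.445² + 2·-0.14·0.56·0.44·4.174·3.445 = 6.7692 (%²).
σ_p = √6.7692 = 2.602%.
At 97.5%, z = 1.960.
VaR = 1.960 × 2.602% = 5.100%; on $600,000 that is $30,600.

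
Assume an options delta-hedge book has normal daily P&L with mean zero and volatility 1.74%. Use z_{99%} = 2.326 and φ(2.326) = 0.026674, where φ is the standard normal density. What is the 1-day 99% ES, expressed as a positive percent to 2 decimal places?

Tail multiplier: φ(z)/(1−α) = 0.026674 / 0.01 = 2.667.
ES = 1.74% × 2.667 = 4.641%.

4.64%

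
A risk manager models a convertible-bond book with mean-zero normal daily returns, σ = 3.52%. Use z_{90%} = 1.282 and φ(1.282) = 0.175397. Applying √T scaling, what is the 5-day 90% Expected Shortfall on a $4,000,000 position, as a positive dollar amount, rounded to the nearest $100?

$552,200

σ_{5d} = 3.52% × √5 = 7.871%.
ES multiplier = φ(z)/(1−α) = 0.175397/0.1 = 1.754.
ES = 7.871% × 1.754 = 13.806%; on $4,000,000: $552,240.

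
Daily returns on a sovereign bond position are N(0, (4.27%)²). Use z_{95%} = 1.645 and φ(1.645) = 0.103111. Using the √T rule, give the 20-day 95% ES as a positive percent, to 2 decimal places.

39.38%

σ_{20d} = 4.27% × √20 = 19.096%.
ES multiplier = φ(z)/(1−α) = 0.103111/0.05 = 2.062.
ES = 19.096% × 2.062 = 39.376%.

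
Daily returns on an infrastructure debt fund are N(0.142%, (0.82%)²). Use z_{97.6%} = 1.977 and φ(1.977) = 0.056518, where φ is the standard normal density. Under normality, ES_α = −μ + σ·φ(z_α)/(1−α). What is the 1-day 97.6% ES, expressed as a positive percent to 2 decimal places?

1.79%

Tail multiplier: φ(z)/(1−α) = 0.056518 / 0.024 = 2.355.
ES = −(0.142%) + 0.82% × 2.355 = 1.789%.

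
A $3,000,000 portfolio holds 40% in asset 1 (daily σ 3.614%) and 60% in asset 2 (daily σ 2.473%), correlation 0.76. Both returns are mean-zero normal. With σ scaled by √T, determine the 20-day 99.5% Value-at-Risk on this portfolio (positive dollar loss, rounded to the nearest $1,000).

$950,000

σ_p = √(0.4²·3.614² + 0.6²·2.473² + 2·0.76·0.4·0.6·3.614·2.473) = 2.748%.
σ_{20d} = 2.748% × √20 = 12.289%.
z(99.5%) = 2.576.
VaR = 2.576 × 12.289% = 31.656%; on $3,000,000 that is $949,680.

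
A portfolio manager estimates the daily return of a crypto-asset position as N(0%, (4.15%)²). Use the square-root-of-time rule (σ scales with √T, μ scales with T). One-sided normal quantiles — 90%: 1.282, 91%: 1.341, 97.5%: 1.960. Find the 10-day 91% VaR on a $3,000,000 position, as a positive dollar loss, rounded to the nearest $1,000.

σ_{10d} = 4.15% × √10 = 13.123%.
VaR = 1.341 × 13.123% = 17.598%.
On $3,000,000: 0.17598 × $3,000,000 = $527,940.

$528,000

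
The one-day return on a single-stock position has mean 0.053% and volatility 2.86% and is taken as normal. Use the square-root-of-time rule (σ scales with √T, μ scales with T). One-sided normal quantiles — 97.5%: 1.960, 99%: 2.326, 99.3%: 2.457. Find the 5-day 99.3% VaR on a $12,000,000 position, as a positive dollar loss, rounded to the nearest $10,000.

σ_{5d} = 2.86% × √5 = 6.395%; μ_{5d} = 5 × 0.053% = 0.265%.
VaR = −(0.265%) + 2.457 × 6.395% = 15.448%.
On $12,000,000: 0.15448 × $12,000,000 = $1,853,760.

$1,850,000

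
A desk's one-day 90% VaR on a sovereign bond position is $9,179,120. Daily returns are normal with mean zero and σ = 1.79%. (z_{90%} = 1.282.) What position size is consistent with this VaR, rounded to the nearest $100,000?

VaR as a fraction of value: z·σ = 1.282 × 1.79% = 2.29478%.
Position = $9,179,120 / 0.0229478 = $400,000,000.

$400,000,000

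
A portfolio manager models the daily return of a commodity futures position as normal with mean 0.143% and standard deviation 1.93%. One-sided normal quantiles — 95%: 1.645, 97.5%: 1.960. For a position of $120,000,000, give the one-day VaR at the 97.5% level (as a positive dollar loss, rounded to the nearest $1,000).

$4,368,000

VaR = −μ + z·σ = −(0.143%) + 1.960 × 1.93% = 3.640%.
On $120,000,000: 0.03640 × $120,000,000 = $4,368,000.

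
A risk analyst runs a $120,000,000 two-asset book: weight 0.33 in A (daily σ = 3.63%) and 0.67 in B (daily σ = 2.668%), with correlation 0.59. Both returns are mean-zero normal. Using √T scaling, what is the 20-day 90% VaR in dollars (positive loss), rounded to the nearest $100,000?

$18,400,000

σ_p = √(0.33²·3.63² + 0.67²·2.668² + 2·0.59·0.33·0.67·3.63·2.668) = 2.675%.
σ_{20d} = 2.675% × √20 = 11.963%.
z(90%) = 1.282.
VaR = 1.282 × 11.963% = 15.337%; on $120,000,000 that is $18,404,400.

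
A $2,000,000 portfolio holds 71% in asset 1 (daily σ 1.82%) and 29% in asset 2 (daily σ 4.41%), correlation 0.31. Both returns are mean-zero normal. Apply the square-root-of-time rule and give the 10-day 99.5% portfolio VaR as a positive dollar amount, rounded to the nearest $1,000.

σ_p = √(0.71²·1.82² + 0.29²·4.41² + 2·0.31·0.71·0.29·1.82·4.41) = 2.081%.
σ_{10d} = 2.081% × √10 = 6.581%.
z(99.5%) = 2.576.
VaR = 2.576 × 6.581% = 16.953%; on $2,000,000 that is $339,060.

$339,000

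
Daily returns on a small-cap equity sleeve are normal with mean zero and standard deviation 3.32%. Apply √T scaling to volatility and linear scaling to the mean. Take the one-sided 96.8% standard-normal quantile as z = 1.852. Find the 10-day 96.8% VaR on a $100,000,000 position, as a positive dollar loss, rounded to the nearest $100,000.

$19,400,000

σ_{10d} = 3.32% × √10 = 10.499%.
VaR = 1.852 × 10.499% = 19.444%.
On $100,000,000: 0.19444 × $100,000,000 = $19,444,000.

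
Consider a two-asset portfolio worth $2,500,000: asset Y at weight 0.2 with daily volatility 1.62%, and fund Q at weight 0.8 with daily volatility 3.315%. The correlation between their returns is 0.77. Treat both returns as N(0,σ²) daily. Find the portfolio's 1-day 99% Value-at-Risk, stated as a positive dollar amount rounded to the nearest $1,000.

$169,000

σ_p² = 0.2²·1.62² + 0.8²·3.315² + 2·0.77·0.2·0.8·1.62·3.315 = 8.4613 (%²).
σ_p = √8.4613 = 2.909%.
At 99%, z = 2.326.
VaR = 2.326 × 2.909% = 6.766%; on $2,500,000 that is $169,150.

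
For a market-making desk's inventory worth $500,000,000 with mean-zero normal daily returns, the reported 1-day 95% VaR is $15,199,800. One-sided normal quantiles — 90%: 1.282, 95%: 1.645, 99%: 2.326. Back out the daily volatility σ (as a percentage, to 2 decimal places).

VaR as a fraction: $15,199,800 / $500,000,000 = 3.040%.
σ = VaR / z = 3.040% / 1.645 = 1.848%.

1.85%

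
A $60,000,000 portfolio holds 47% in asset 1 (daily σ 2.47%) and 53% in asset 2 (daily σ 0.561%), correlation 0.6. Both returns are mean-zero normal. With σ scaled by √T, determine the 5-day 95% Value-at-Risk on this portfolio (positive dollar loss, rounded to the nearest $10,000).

σ_p = √(0.47²·2.47² + 0.53²·0.561² + 2·0.6·0.47·0.53·2.47·0.561) = 1.360%.
σ_{5d} = 1.360% × √5 = 3.041%.
z(95%) = 1.645.
VaR = 1.645 × 3.041% = 5.002%; on $60,000,000 that is $3,001,200.

$3,000,000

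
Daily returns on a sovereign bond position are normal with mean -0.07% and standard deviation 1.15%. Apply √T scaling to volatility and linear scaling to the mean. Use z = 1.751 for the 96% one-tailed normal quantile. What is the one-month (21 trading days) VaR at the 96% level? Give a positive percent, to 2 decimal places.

10.70%

σ_{21d} = 1.15% × √21 = 5.270%; μ_{21d} = 21 × -0.07% = -1.470%.
VaR = −(-1.470%) + 1.751 × 5.270% = 10.698%.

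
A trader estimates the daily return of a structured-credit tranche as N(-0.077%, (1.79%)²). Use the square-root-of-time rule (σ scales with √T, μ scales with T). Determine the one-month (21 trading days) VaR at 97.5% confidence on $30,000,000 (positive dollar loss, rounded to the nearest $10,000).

At 97.5%, z = 1.960.
σ_{21d} = 1.79% × √21 = 8.203%; μ_{21d} = 21 × -0.077% = -1.617%.
VaR = −(-1.617%) + 1.960 × 8.203% = 17.695%.
On $30,000,000: 0.17695 × $30,000,000 = $5,308,500.

$5,310,000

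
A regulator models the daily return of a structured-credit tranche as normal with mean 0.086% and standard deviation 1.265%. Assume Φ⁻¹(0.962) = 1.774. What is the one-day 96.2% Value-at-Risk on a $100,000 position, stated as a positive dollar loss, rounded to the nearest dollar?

$2,158

VaR = −μ + z·σ = −(0.086%) + 1.774 × 1.265% = 2.158%.
On $100,000: 0.02158 × $100,000 = $2,158.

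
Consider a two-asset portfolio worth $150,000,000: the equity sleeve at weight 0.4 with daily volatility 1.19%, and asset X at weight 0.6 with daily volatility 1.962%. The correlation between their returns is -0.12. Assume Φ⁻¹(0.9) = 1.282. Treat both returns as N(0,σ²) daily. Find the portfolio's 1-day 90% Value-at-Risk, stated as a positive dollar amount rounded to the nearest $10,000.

$2,340,000

σ_p² = 0.4²·1.19² + 0.6²·1.962² + 2·-0.12·0.4·0.6·1.19·1.962 = 1.4779 (%²).
σ_p = √1.4779 = 1.216%.
VaR = 1.282 × 1.216% = 1.559%; on $150,000,000 that is $2,338,500.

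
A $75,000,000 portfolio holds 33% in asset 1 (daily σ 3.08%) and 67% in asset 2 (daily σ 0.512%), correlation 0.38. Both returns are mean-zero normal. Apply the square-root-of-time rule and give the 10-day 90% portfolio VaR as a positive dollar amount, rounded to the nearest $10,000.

$3,620,000

σ_p = √(0.33²·3.08² + 0.67²·0.512² + 2·0.38·0.33·0.67·3.08·0.512) = 1.190%.
σ_{10d} = 1.190% × √10 = 3.763%.
z(90%) = 1.282.
VaR = 1.282 × 3.763% = 4.824%; on $75,000,000 that is $3,618,000.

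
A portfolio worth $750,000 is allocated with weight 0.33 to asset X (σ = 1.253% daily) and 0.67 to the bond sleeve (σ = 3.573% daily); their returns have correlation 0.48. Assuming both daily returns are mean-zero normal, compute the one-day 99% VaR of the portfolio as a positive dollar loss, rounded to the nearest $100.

$45,700

σ_p² = 0.33²·1.253² + 0.67²·3.573² + 2·0.48·0.33·0.67·1.253·3.573 = 6.8520 (%²).
σ_p = √6.8520 = 2.618%.
At 99%, z = 2.326.
VaR = 2.326 × 2.618% = 6.089%; on $750,000 that is $45,668.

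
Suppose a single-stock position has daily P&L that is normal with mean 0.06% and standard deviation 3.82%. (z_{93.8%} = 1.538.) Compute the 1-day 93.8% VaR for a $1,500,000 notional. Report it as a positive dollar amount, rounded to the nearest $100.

$87,200

VaR = −μ + z·σ = −(0.06%) + 1.538 × 3.82% = 5.815%.
On $1,500,000: 0.05815 × $1,500,000 = $87,225.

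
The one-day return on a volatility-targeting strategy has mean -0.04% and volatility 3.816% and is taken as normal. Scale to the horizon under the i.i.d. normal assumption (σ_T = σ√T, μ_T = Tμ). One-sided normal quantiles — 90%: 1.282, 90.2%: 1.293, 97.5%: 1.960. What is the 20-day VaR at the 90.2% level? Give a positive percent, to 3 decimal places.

22.866%

σ_{20d} = 3.816% × √20 = 17.066%; μ_{20d} = 20 × -0.04% = -0.800%.
VaR = −(-0.800%) + 1.293 × 17.066% = 22.866%.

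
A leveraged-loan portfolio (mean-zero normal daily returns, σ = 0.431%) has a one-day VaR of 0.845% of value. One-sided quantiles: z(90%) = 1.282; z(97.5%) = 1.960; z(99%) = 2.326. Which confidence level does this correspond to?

97.5%

Implied z = VaR/σ = 0.845 / 0.431 = 1.961.
This matches z(97.5%) = 1.960.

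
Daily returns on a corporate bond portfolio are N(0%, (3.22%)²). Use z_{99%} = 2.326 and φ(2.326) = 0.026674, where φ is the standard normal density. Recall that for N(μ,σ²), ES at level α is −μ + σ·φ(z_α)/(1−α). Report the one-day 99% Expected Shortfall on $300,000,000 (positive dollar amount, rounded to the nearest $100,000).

$25,800,000

Tail multiplier: φ(z)/(1−α) = 0.026674 / 0.01 = 2.667.
ES = 3.22% × 2.667 = 8.588%.
On $300,000,000: 0.08588 × $300,000,000 = $25,764,000.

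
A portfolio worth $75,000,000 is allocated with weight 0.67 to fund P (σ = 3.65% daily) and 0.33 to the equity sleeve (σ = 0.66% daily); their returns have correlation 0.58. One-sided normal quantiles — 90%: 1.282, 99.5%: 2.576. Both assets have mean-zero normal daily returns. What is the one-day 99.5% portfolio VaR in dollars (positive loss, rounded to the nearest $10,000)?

σ_p² = 0.67²·3.65² + 0.33²·0.66² + 2·0.58·0.67·0.33·3.65·0.66 = 6.6458 (%²).
σ_p = √6.6458 = 2.578%.
VaR = 2.576 × 2.578% = 6.641%; on $75,000,000 that is $4,980,750.

$4,980,000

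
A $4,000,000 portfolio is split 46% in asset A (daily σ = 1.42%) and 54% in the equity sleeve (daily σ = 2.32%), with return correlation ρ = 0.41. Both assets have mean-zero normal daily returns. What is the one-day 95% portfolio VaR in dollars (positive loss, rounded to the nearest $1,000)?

σ_p² = 0.46²·1.42² + 0.54²·2.32² + 2·0.41·0.46·0.54·1.42·2.32 = 2.6672 (%²).
σ_p = √2.6672 = 1.633%.
At 95%, z = 1.645.
VaR = 1.645 × 1.633% = 2.686%; on $4,000,000 that is $107,440.

$107,000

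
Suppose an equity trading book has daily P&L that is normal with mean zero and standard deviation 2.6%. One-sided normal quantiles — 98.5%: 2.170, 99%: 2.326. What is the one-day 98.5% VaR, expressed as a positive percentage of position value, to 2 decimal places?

5.64%

VaR = z·σ = 2.170 × 2.6% = 5.642%.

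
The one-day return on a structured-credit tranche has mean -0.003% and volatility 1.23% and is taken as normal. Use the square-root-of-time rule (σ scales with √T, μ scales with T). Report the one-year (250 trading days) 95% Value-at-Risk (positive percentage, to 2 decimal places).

At 95%, z = 1.645.
σ_{250d} = 1.23% × √250 = 19.448%; μ_{250d} = 250 × -0.003% = -0.750%.
VaR = −(-0.750%) + 1.645 × 19.448% = 32.742%.

32.74%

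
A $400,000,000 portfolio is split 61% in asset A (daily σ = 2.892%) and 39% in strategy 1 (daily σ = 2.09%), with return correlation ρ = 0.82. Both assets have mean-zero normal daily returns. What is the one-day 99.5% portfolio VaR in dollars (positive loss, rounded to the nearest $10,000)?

$25,520,000

σ_p² = 0.61²·2.892² + 0.39²·2.09² + 2·0.82·0.61·0.39·2.892·2.09 = 6.1347 (%²).
σ_p = √6.1347 = 2.477%.
At 99.5%, z = 2.576.
VaR = 2.576 × 2.477% = 6.381%; on $400,000,000 that is $25,524,000.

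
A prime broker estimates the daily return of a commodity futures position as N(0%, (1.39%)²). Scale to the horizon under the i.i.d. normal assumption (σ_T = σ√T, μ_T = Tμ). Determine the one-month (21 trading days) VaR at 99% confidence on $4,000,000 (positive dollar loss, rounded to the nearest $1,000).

At 99%, z = 2.326.
σ_{21d} = 1.39% × √21 = 6.370%.
VaR = 2.326 × 6.370% = 14.817%.
On $4,000,000: 0.14817 × $4,000,000 = $592,680.

$593,000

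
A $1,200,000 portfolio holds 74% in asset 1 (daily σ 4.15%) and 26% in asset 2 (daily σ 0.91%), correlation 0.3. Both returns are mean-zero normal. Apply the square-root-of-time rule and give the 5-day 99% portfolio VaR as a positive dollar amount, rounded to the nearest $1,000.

σ_p = √(0.74²·4.15² + 0.26²·0.91² + 2·0.3·0.74·0.26·4.15·0.91) = 3.150%.
σ_{5d} = 3.150% × √5 = 7.044%.
z(99%) = 2.326.
VaR = 2.326 × 7.044% = 16.384%; on $1,200,000 that is $196,608.

$197,000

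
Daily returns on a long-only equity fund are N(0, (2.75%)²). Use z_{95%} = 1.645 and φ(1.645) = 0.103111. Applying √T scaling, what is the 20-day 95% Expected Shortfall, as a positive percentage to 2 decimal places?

25.36%

σ_{20d} = 2.75% × √20 = 12.298%.
ES multiplier = φ(z)/(1−α) = 0.103111/0.05 = 2.062.
ES = 12.298% × 2.062 = 25.358%.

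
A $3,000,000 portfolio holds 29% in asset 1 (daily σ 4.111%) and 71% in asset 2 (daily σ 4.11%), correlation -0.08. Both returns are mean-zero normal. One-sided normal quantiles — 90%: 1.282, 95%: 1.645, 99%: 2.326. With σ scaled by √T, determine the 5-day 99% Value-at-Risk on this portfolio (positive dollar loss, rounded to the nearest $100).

$477,900

σ_p = √(0.29²·4.111² + 0.71²·4.11² + 2·-0.08·0.29·0.71·4.111·4.11) = 3.063%.
σ_{5d} = 3.063% × √5 = 6.849%.
VaR = 2.326 × 6.849% = 15.931%; on $3,000,000 that is $477,930.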